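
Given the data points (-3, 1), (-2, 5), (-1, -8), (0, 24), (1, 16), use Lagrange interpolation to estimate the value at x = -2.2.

Lagrange interpolation formula:
P(x) = Σ yᵢ × Lᵢ(x)
where Lᵢ(x) = Π_{j≠i} (x - xⱼ)/(xᵢ - xⱼ)

L_0(-2.2) = (-2.2 - (-2))/(-3 - (-2)) × (-2.2 - (-1))/(-3 - (-1)) × (-2.2 - 0)/(-3 - 0) × (-2.2 - 1)/(-3 - 1) = 0.070400
L_1(-2.2) = (-2.2 - (-3))/(-2 - (-3)) × (-2.2 - (-1))/(-2 - (-1)) × (-2.2 - 0)/(-2 - 0) × (-2.2 - 1)/(-2 - 1) = 1.126400
L_2(-2.2) = (-2.2 - (-3))/(-1 - (-3)) × (-2.2 - (-2))/(-1 - (-2)) × (-2.2 - 0)/(-1 - 0) × (-2.2 - 1)/(-1 - 1) = -0.281600
L_3(-2.2) = (-2.2 - (-3))/(0 - (-3)) × (-2.2 - (-2))/(0 - (-2)) × (-2.2 - (-1))/(0 - (-1)) × (-2.2 - 1)/(0 - 1) = 0.102400
L_4(-2.2) = (-2.2 - (-3))/(1 - (-3)) × (-2.2 - (-2))/(1 - (-2)) × (-2.2 - (-1))/(1 - (-1)) × (-2.2 - 0)/(1 - 0) = -0.017600

P(-2.2) = 1×L_0(-2.2) + 5×L_1(-2.2) + (-8)×L_2(-2.2) + 24×L_3(-2.2) + 16×L_4(-2.2)
P(-2.2) = 10.131200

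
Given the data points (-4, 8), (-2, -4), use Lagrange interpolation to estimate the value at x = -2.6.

Lagrange interpolation formula:
P(x) = Σ yᵢ × Lᵢ(x)
where Lᵢ(x) = Π_{j≠i} (x - xⱼ)/(xᵢ - xⱼ)

L_0(-2.6) = (-2.6 - (-2))/(-4 - (-2)) = 0.300000
L_1(-2.6) = (-2.6 - (-4))/(-2 - (-4)) = 0.700000

P(-2.6) = 8×L_0(-2.6) + (-4)×L_1(-2.6)
P(-2.6) = -0.400000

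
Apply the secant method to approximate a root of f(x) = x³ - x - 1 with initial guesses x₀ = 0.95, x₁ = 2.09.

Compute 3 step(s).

f(x) = x³ - x - 1
x₀ = 0.95, x₁ = 2.09

Secant formula: x_{n+1} = x_n - f(x_n)(x_n - x_{n-1})/(f(x_n) - f(x_{n-1}))

Iteration 1:
  f(0.950000) = -1.092625
  f(2.090000) = 6.039329
  x_2 = 2.090000 - 6.039329×(2.090000 - 0.950000)/(6.039329 - (-1.092625))
       = 1.124650
Iteration 2:
  f(2.090000) = 6.039329
  f(1.124650) = -0.702152
  x_3 = 1.124650 - (-0.702152)×(1.124650 - 2.090000)/(-0.702152 - 6.039329)
       = 1.225195
Iteration 3:
  f(1.124650) = -0.702152
  f(1.225195) = -0.386053
  x_4 = 1.225195 - (-0.386053)×(1.225195 - 1.124650)/(-0.386053 - (-0.702152))
       = 1.347991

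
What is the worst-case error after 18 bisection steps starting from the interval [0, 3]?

Bisection error bound: |error| ≤ (b-a)/2^n
|error| ≤ (3 - 0)/2^18 = 3/2^18
|error| ≤ 0.0000114441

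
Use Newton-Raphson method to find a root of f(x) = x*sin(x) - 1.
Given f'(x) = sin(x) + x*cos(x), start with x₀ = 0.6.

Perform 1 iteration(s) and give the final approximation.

f(x) = x*sin(x) - 1
f'(x) = sin(x) + x*cos(x)
x₀ = 0.6

Newton-Raphson formula: x_{n+1} = x_n - f(x_n)/f'(x_n)

Iteration 1:
  f(0.600000) = -0.661215
  f'(0.600000) = 1.059844
  x_1 = 0.600000 - (-0.661215)/1.059844 = 1.223879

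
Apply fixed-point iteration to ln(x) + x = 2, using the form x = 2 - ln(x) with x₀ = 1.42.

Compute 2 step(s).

Equation: ln(x) + x = 2
Fixed-point form: x = 2 - ln(x)
x₀ = 1.42

x_1 = g(1.420000) = 1.649343
x_2 = g(1.649343) = 1.499623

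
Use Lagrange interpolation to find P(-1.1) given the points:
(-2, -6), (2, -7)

Lagrange interpolation formula:
P(x) = Σ yᵢ × Lᵢ(x)
where Lᵢ(x) = Π_{j≠i} (x - xⱼ)/(xᵢ - xⱼ)

L_0(-1.1) = (-1.1 - 2)/(-2 - 2) = 0.775000
L_1(-1.1) = (-1.1 - (-2))/(2 - (-2)) = 0.225000

P(-1.1) = (-6)×L_0(-1.1) + (-7)×L_1(-1.1)
P(-1.1) = -6.225000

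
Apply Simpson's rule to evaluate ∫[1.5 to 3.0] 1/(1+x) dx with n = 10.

f(x) = 1/(1+x)
a = 1.5, b = 3.0, n = 10
h = (b - a)/n = 0.150000

Simpson's rule: (h/3)[f(x₀) + 4f(x₁) + 2f(x₂) + ... + f(xₙ)]

x_0 = 1.5000, f(x_0) = 0.400000, coefficient = 1
x_1 = 1.6500, f(x_1) = 0.377358, coefficient = 4
x_2 = 1.8000, f(x_2) = 0.357143, coefficient = 2
x_3 = 1.9500, f(x_3) = 0.338983, coefficient = 4
x_4 = 2.1000, f(x_4) = 0.322581, coefficient = 2
x_5 = 2.2500, f(x_5) = 0.307692, coefficient = 4
x_6 = 2.4000, f(x_6) = 0.294118, coefficient = 2
x_7 = 2.5500, f(x_7) = 0.281690, coefficient = 4
x_8 = 2.7000, f(x_8) = 0.270270, coefficient = 2
x_9 = 2.8500, f(x_9) = 0.259740, coefficient = 4
x_10 = 3.0000, f(x_10) = 0.250000, coefficient = 1

I ≈ (0.150000/3) × 9.400080 = 0.470004
Exact value: 0.470004
Error: 0.000000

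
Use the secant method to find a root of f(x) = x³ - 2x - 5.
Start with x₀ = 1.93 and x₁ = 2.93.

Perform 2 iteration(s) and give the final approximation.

f(x) = x³ - 2x - 5
x₀ = 1.93, x₁ = 2.93

Secant formula: x_{n+1} = x_n - f(x_n)(x_n - x_{n-1})/(f(x_n) - f(x_{n-1}))

Iteration 1:
  f(1.930000) = -1.670943
  f(2.930000) = 14.293757
  x_2 = 2.930000 - 14.293757×(2.930000 - 1.930000)/(14.293757 - (-1.670943))
       = 2.034665
Iteration 2:
  f(2.930000) = 14.293757
  f(2.034665) = -0.646100
  x_3 = 2.034665 - (-0.646100)×(2.034665 - 2.930000)/(-0.646100 - 14.293757)
       = 2.073385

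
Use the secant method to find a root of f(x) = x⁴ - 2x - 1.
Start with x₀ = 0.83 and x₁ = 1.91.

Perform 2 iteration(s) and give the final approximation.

f(x) = x⁴ - 2x - 1
x₀ = 0.83, x₁ = 1.91

Secant formula: x_{n+1} = x_n - f(x_n)(x_n - x_{n-1})/(f(x_n) - f(x_{n-1}))

Iteration 1:
  f(0.830000) = -2.185417
  f(1.910000) = 8.488634
  x_2 = 1.910000 - 8.488634×(1.910000 - 0.830000)/(8.488634 - (-2.185417))
       = 1.051120
Iteration 2:
  f(1.910000) = 8.488634
  f(1.051120) = -1.881538
  x_3 = 1.051120 - (-1.881538)×(1.051120 - 1.910000)/(-1.881538 - 8.488634)
       = 1.206953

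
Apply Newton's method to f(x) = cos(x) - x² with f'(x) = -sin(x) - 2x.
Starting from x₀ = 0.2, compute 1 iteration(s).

f(x) = cos(x) - x²
f'(x) = -sin(x) - 2x
x₀ = 0.2

Newton-Raphson formula: x_{n+1} = x_n - f(x_n)/f'(x_n)

Iteration 1:
  f(0.200000) = 0.940067
  f'(0.200000) = -0.598669
  x_1 = 0.200000 - 0.940067/(-0.598669) = 1.770260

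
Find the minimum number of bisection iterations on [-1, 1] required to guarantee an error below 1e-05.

We need (b-a)/2^n ≤ 1e-05
(1 - (-1))/2^n ≤ 1e-05
2/2^n ≤ 1e-05
2^n ≥ 200000
n ≥ log₂(200000) = 17.61
n ≥ 18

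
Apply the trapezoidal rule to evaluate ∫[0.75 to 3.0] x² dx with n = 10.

f(x) = x²
a = 0.75, b = 3.0, n = 10
h = (b - a)/n = 0.225000

Trapezoidal rule: (h/2)[f(x₀) + 2f(x₁) + 2f(x₂) + ... + f(xₙ)]

x_0 = 0.7500, f(x_0) = 0.562500, coefficient = 1
x_1 = 0.9750, f(x_1) = 0.950625, coefficient = 2
x_2 = 1.2000, f(x_2) = 1.440000, coefficient = 2
x_3 = 1.4250, f(x_3) = 2.030625, coefficient = 2
x_4 = 1.6500, f(x_4) = 2.722500, coefficient = 2
x_5 = 1.8750, f(x_5) = 3.515625, coefficient = 2
x_6 = 2.1000, f(x_6) = 4.410000, coefficient = 2
x_7 = 2.3250, f(x_7) = 5.405625, coefficient = 2
x_8 = 2.5500, f(x_8) = 6.502500, coefficient = 2
x_9 = 2.7750, f(x_9) = 7.700625, coefficient = 2
x_10 = 3.0000, f(x_10) = 9.000000, coefficient = 1

I ≈ (0.225000/2) × 78.918750 = 8.878359
Exact value: 8.859375
Error: 0.018984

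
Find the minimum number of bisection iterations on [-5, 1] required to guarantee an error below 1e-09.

We need (b-a)/2^n ≤ 1e-09
(1 - (-5))/2^n ≤ 1e-09
6/2^n ≤ 1e-09
2^n ≥ 6000000000
n ≥ log₂(6000000000) = 32.48
n ≥ 33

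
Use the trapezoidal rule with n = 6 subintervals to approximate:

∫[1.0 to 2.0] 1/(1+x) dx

f(x) = 1/(1+x)
a = 1.0, b = 2.0, n = 6
h = (b - a)/n = 0.166667

Trapezoidal rule: (h/2)[f(x₀) + 2f(x₁) + 2f(x₂) + ... + f(xₙ)]

x_0 = 1.0000, f(x_0) = 0.500000, coefficient = 1
x_1 = 1.1667, f(x_1) = 0.461538, coefficient = 2
x_2 = 1.3333, f(x_2) = 0.428571, coefficient = 2
x_3 = 1.5000, f(x_3) = 0.400000, coefficient = 2
x_4 = 1.6667, f(x_4) = 0.375000, coefficient = 2
x_5 = 1.8333, f(x_5) = 0.352941, coefficient = 2
x_6 = 2.0000, f(x_6) = 0.333333, coefficient = 1

I ≈ (0.166667/2) × 4.869435 = 0.405786
Exact value: 0.405465
Error: 0.000321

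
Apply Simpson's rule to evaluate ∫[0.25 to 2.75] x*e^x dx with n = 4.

f(x) = x*e^x
a = 0.25, b = 2.75, n = 4
h = (b - a)/n = 0.625000

Simpson's rule: (h/3)[f(x₀) + 4f(x₁) + 2f(x₂) + ... + f(xₙ)]

x_0 = 0.2500, f(x_0) = 0.321006, coefficient = 1
x_1 = 0.8750, f(x_1) = 2.099016, coefficient = 4
x_2 = 1.5000, f(x_2) = 6.722534, coefficient = 2
x_3 = 2.1250, f(x_3) = 17.792407, coefficient = 4
x_4 = 2.7500, f(x_4) = 43.017238, coefficient = 1

I ≈ (0.625000/3) × 136.349003 = 28.406042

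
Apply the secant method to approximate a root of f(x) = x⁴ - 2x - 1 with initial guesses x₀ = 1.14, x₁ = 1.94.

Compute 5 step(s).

f(x) = x⁴ - 2x - 1
x₀ = 1.14, x₁ = 1.94

Secant formula: x_{n+1} = x_n - f(x_n)(x_n - x_{n-1})/(f(x_n) - f(x_{n-1}))

Iteration 1:
  f(1.140000) = -1.591040
  f(1.940000) = 9.284685
  x_2 = 1.940000 - 9.284685×(1.940000 - 1.140000)/(9.284685 - (-1.591040))
       = 1.257034
Iteration 2:
  f(1.940000) = 9.284685
  f(1.257034) = -1.017242
  x_3 = 1.257034 - (-1.017242)×(1.257034 - 1.940000)/(-1.017242 - 9.284685)
       = 1.324472
Iteration 3:
  f(1.257034) = -1.017242
  f(1.324472) = -0.571633
  x_4 = 1.324472 - (-0.571633)×(1.324472 - 1.257034)/(-0.571633 - (-1.017242))
       = 1.410983
Iteration 4:
  f(1.324472) = -0.571633
  f(1.410983) = 0.141607
  x_5 = 1.410983 - 0.141607×(1.410983 - 1.324472)/(0.141607 - (-0.571633))
       = 1.393807
Iteration 5:
  f(1.410983) = 0.141607
  f(1.393807) = -0.013539
  x_6 = 1.393807 - (-0.013539)×(1.393807 - 1.410983)/(-0.013539 - 0.141607)
       = 1.395306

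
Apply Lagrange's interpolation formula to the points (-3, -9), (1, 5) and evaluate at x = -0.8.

Lagrange interpolation formula:
P(x) = Σ yᵢ × Lᵢ(x)
where Lᵢ(x) = Π_{j≠i} (x - xⱼ)/(xᵢ - xⱼ)

L_0(-0.8) = (-0.8 - 1)/(-3 - 1) = 0.450000
L_1(-0.8) = (-0.8 - (-3))/(1 - (-3)) = 0.550000

P(-0.8) = (-9)×L_0(-0.8) + 5×L_1(-0.8)
P(-0.8) = -1.300000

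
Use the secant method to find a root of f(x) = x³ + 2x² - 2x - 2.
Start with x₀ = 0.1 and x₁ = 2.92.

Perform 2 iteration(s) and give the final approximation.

f(x) = x³ + 2x² - 2x - 2
x₀ = 0.1, x₁ = 2.92

Secant formula: x_{n+1} = x_n - f(x_n)(x_n - x_{n-1})/(f(x_n) - f(x_{n-1}))

Iteration 1:
  f(0.100000) = -2.179000
  f(2.920000) = 34.109888
  x_2 = 2.920000 - 34.109888×(2.920000 - 0.100000)/(34.109888 - (-2.179000))
       = 0.269330
Iteration 2:
  f(2.920000) = 34.109888
  f(0.269330) = -2.374046
  x_3 = 0.269330 - (-2.374046)×(0.269330 - 2.920000)/(-2.374046 - 34.109888)
       = 0.441811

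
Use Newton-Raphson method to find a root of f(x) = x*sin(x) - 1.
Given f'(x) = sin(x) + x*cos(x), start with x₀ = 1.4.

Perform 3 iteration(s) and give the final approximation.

f(x) = x*sin(x) - 1
f'(x) = sin(x) + x*cos(x)
x₀ = 1.4

Newton-Raphson formula: x_{n+1} = x_n - f(x_n)/f'(x_n)

Iteration 1:
  f(1.400000) = 0.379630
  f'(1.400000) = 1.223404
  x_1 = 1.400000 - 0.379630/1.223404 = 1.089694
Iteration 2:
  f(1.089694) = -0.034002
  f'(1.089694) = 1.390749
  x_2 = 1.089694 - (-0.034002)/1.390749 = 1.114143
Iteration 3:
  f(1.114143) = -0.000020
  f'(1.114143) = 1.388811
  x_3 = 1.114143 - (-0.000020)/1.388811 = 1.114157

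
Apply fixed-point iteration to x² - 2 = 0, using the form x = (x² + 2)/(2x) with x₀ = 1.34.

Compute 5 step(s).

Equation: x² - 2 = 0
Fixed-point form: x = (x² + 2)/(2x)
x₀ = 1.34

x_1 = g(1.340000) = 1.416269
x_2 = g(1.416269) = 1.414215
x_3 = g(1.414215) = 1.414214
x_4 = g(1.414214) = 1.414214
x_5 = g(1.414214) = 1.414214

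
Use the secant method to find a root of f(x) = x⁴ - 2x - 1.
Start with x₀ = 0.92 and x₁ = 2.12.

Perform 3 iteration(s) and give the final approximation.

f(x) = x⁴ - 2x - 1
x₀ = 0.92, x₁ = 2.12

Secant formula: x_{n+1} = x_n - f(x_n)(x_n - x_{n-1})/(f(x_n) - f(x_{n-1}))

Iteration 1:
  f(0.920000) = -2.123607
  f(2.120000) = 14.959631
  x_2 = 2.120000 - 14.959631×(2.120000 - 0.920000)/(14.959631 - (-2.123607))
       = 1.069171
Iteration 2:
  f(2.120000) = 14.959631
  f(1.069171) = -1.831603
  x_3 = 1.069171 - (-1.831603)×(1.069171 - 2.120000)/(-1.831603 - 14.959631)
       = 1.183797
Iteration 3:
  f(1.069171) = -1.831603
  f(1.183797) = -1.403743
  x_4 = 1.183797 - (-1.403743)×(1.183797 - 1.069171)/(-1.403743 - (-1.831603))
       = 1.559865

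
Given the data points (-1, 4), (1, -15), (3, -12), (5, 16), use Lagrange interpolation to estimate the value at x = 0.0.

Lagrange interpolation formula:
P(x) = Σ yᵢ × Lᵢ(x)
where Lᵢ(x) = Π_{j≠i} (x - xⱼ)/(xᵢ - xⱼ)

L_0(0.0) = (0.0 - 1)/(-1 - 1) × (0.0 - 3)/(-1 - 3) × (0.0 - 5)/(-1 - 5) = 0.312500
L_1(0.0) = (0.0 - (-1))/(1 - (-1)) × (0.0 - 3)/(1 - 3) × (0.0 - 5)/(1 - 5) = 0.937500
L_2(0.0) = (0.0 - (-1))/(3 - (-1)) × (0.0 - 1)/(3 - 1) × (0.0 - 5)/(3 - 5) = -0.312500
L_3(0.0) = (0.0 - (-1))/(5 - (-1)) × (0.0 - 1)/(5 - 1) × (0.0 - 3)/(5 - 3) = 0.062500

P(0.0) = 4×L_0(0.0) + (-15)×L_1(0.0) + (-12)×L_2(0.0) + 16×L_3(0.0)
P(0.0) = -8.062500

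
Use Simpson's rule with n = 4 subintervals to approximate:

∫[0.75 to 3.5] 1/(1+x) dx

f(x) = 1/(1+x)
a = 0.75, b = 3.5, n = 4
h = (b - a)/n = 0.687500

Simpson's rule: (h/3)[f(x₀) + 4f(x₁) + 2f(x₂) + ... + f(xₙ)]

x_0 = 0.7500, f(x_0) = 0.571429, coefficient = 1
x_1 = 1.4375, f(x_1) = 0.410256, coefficient = 4
x_2 = 2.1250, f(x_2) = 0.320000, coefficient = 2
x_3 = 2.8125, f(x_3) = 0.262295, coefficient = 4
x_4 = 3.5000, f(x_4) = 0.222222, coefficient = 1

I ≈ (0.687500/3) × 4.123857 = 0.945051
Exact value: 0.944462
Error: 0.000589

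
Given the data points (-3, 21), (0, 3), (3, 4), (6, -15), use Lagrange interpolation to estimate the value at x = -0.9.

Lagrange interpolation formula:
P(x) = Σ yᵢ × Lᵢ(x)
where Lᵢ(x) = Π_{j≠i} (x - xⱼ)/(xᵢ - xⱼ)

L_0(-0.9) = (-0.9 - 0)/(-3 - 0) × (-0.9 - 3)/(-3 - 3) × (-0.9 - 6)/(-3 - 6) = 0.149500
L_1(-0.9) = (-0.9 - (-3))/(0 - (-3)) × (-0.9 - 3)/(0 - 3) × (-0.9 - 6)/(0 - 6) = 1.046500
L_2(-0.9) = (-0.9 - (-3))/(3 - (-3)) × (-0.9 - 0)/(3 - 0) × (-0.9 - 6)/(3 - 6) = -0.241500
L_3(-0.9) = (-0.9 - (-3))/(6 - (-3)) × (-0.9 - 0)/(6 - 0) × (-0.9 - 3)/(6 - 3) = 0.045500

P(-0.9) = 21×L_0(-0.9) + 3×L_1(-0.9) + 4×L_2(-0.9) + (-15)×L_3(-0.9)
P(-0.9) = 4.630500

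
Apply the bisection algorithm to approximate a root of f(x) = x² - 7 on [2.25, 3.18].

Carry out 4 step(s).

f(x) = x² - 7
Initial interval: [2.25, 3.18]

Iteration 1:
  c_1 = (2.250000 + 3.180000)/2 = 2.715000
  f(c_1) = f(2.715000) = 0.371225
  f(a) × f(c) < 0, new interval: [2.250000, 2.715000]
Iteration 2:
  c_2 = (2.250000 + 2.715000)/2 = 2.482500
  f(c_2) = f(2.482500) = -0.837194
  f(a) × f(c) ≥ 0, new interval: [2.482500, 2.715000]
Iteration 3:
  c_3 = (2.482500 + 2.715000)/2 = 2.598750
  f(c_3) = f(2.598750) = -0.246498
  f(a) × f(c) ≥ 0, new interval: [2.598750, 2.715000]
Iteration 4:
  c_4 = (2.598750 + 2.715000)/2 = 2.656875
  f(c_4) = f(2.656875) = 0.058985
  f(a) × f(c) < 0, new interval: [2.598750, 2.656875]

After 4 iteration(s), the approximation is c_4 = 2.656875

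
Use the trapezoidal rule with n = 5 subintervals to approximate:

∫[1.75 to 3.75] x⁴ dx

f(x) = x⁴
a = 1.75, b = 3.75, n = 5
h = (b - a)/n = 0.400000

Trapezoidal rule: (h/2)[f(x₀) + 2f(x₁) + 2f(x₂) + ... + f(xₙ)]

x_0 = 1.7500, f(x_0) = 9.378906, coefficient = 1
x_1 = 2.1500, f(x_1) = 21.367506, coefficient = 2
x_2 = 2.5500, f(x_2) = 42.282506, coefficient = 2
x_3 = 2.9500, f(x_3) = 75.733506, coefficient = 2
x_4 = 3.3500, f(x_4) = 125.944506, coefficient = 2
x_5 = 3.7500, f(x_5) = 197.753906, coefficient = 1

I ≈ (0.400000/2) × 737.788863 = 147.557773
Exact value: 145.032813
Error: 2.524960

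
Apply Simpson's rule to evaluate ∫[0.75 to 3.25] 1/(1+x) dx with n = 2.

f(x) = 1/(1+x)
a = 0.75, b = 3.25, n = 2
h = (b - a)/n = 1.250000

Simpson's rule: (h/3)[f(x₀) + 4f(x₁) + 2f(x₂) + ... + f(xₙ)]

x_0 = 0.7500, f(x_0) = 0.571429, coefficient = 1
x_1 = 2.0000, f(x_1) = 0.333333, coefficient = 4
x_2 = 3.2500, f(x_2) = 0.235294, coefficient = 1

I ≈ (1.250000/3) × 2.140056 = 0.891690
Exact value: 0.887303
Error: 0.004387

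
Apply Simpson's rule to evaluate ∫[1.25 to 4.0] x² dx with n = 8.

f(x) = x²
a = 1.25, b = 4.0, n = 8
h = (b - a)/n = 0.343750

Simpson's rule: (h/3)[f(x₀) + 4f(x₁) + 2f(x₂) + ... + f(xₙ)]

x_0 = 1.2500, f(x_0) = 1.562500, coefficient = 1
x_1 = 1.5938, f(x_1) = 2.540039, coefficient = 4
x_2 = 1.9375, f(x_2) = 3.753906, coefficient = 2
x_3 = 2.2812, f(x_3) = 5.204102, coefficient = 4
x_4 = 2.6250, f(x_4) = 6.890625, coefficient = 2
x_5 = 2.9688, f(x_5) = 8.813477, coefficient = 4
x_6 = 3.3125, f(x_6) = 10.972656, coefficient = 2
x_7 = 3.6562, f(x_7) = 13.368164, coefficient = 4
x_8 = 4.0000, f(x_8) = 16.000000, coefficient = 1

I ≈ (0.343750/3) × 180.500000 = 20.682292
Exact value: 20.682292
Error: 0.000000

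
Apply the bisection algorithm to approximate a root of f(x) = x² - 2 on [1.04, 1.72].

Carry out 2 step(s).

f(x) = x² - 2
Initial interval: [1.04, 1.72]

Iteration 1:
  c_1 = (1.040000 + 1.720000)/2 = 1.380000
  f(c_1) = f(1.380000) = -0.095600
  f(a) × f(c) ≥ 0, new interval: [1.380000, 1.720000]
Iteration 2:
  c_2 = (1.380000 + 1.720000)/2 = 1.550000
  f(c_2) = f(1.550000) = 0.402500
  f(a) × f(c) < 0, new interval: [1.380000, 1.550000]

After 2 iteration(s), the approximation is c_2 = 1.550000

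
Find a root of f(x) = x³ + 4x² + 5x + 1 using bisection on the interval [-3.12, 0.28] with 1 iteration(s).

f(x) = x³ + 4x² + 5x + 1
Initial interval: [-3.12, 0.28]

Iteration 1:
  c_1 = (-3.120000 + 0.280000)/2 = -1.420000
  f(c_1) = f(-1.420000) = -0.897688
  f(a) × f(c) ≥ 0, new interval: [-1.420000, 0.280000]

After 1 iteration(s), the approximation is c_1 = -1.420000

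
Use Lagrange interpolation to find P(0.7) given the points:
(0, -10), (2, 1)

Lagrange interpolation formula:
P(x) = Σ yᵢ × Lᵢ(x)
where Lᵢ(x) = Π_{j≠i} (x - xⱼ)/(xᵢ - xⱼ)

L_0(0.7) = (0.7 - 2)/(0 - 2) = 0.650000
L_1(0.7) = (0.7 - 0)/(2 - 0) = 0.350000

P(0.7) = (-10)×L_0(0.7) + 1×L_1(0.7)
P(0.7) = -6.150000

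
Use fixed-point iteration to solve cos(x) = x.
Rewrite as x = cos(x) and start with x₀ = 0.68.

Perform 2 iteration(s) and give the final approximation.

Equation: cos(x) = x
Fixed-point form: x = cos(x)
x₀ = 0.68

x_1 = g(0.680000) = 0.777573
x_2 = g(0.777573) = 0.712618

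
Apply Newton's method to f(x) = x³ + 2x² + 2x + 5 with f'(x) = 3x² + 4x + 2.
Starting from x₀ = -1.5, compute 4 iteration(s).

f(x) = x³ + 2x² + 2x + 5
f'(x) = 3x² + 4x + 2
x₀ = -1.5

Newton-Raphson formula: x_{n+1} = x_n - f(x_n)/f'(x_n)

Iteration 1:
  f(-1.500000) = 3.125000
  f'(-1.500000) = 2.750000
  x_1 = -1.500000 - 3.125000/2.750000 = -2.636364
Iteration 2:
  f(-2.636364) = -4.695718
  f'(-2.636364) = 12.305785
  x_2 = -2.636364 - (-4.695718)/12.305785 = -2.254777
Iteration 3:
  f(-2.254777) = -0.804849
  f'(-2.254777) = 8.232954
  x_3 = -2.254777 - (-0.804849)/8.232954 = -2.157018
Iteration 4:
  f(-2.157018) = -0.044598
  f'(-2.157018) = 7.330108
  x_4 = -2.157018 - (-0.044598)/7.330108 = -2.150934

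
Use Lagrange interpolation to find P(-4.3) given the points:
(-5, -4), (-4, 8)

Lagrange interpolation formula:
P(x) = Σ yᵢ × Lᵢ(x)
where Lᵢ(x) = Π_{j≠i} (x - xⱼ)/(xᵢ - xⱼ)

L_0(-4.3) = (-4.3 - (-4))/(-5 - (-4)) = 0.300000
L_1(-4.3) = (-4.3 - (-5))/(-4 - (-5)) = 0.700000

P(-4.3) = (-4)×L_0(-4.3) + 8×L_1(-4.3)
P(-4.3) = 4.400000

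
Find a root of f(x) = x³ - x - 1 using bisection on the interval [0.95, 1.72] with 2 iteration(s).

f(x) = x³ - x - 1
Initial interval: [0.95, 1.72]

Iteration 1:
  c_1 = (0.950000 + 1.720000)/2 = 1.335000
  f(c_1) = f(1.335000) = 0.044270
  f(a) × f(c) < 0, new interval: [0.950000, 1.335000]
Iteration 2:
  c_2 = (0.950000 + 1.335000)/2 = 1.142500
  f(c_2) = f(1.142500) = -0.651188
  f(a) × f(c) ≥ 0, new interval: [1.142500, 1.335000]

After 2 iteration(s), the approximation is c_2 = 1.142500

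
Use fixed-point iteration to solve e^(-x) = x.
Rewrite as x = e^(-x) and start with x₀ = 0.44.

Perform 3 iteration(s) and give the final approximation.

Equation: e^(-x) = x
Fixed-point form: x = e^(-x)
x₀ = 0.44

x_1 = g(0.440000) = 0.644036
x_2 = g(0.644036) = 0.525168
x_3 = g(0.525168) = 0.591456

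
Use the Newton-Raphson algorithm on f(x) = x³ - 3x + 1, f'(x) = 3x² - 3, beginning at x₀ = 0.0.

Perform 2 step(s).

f(x) = x³ - 3x + 1
f'(x) = 3x² - 3
x₀ = 0.0

Newton-Raphson formula: x_{n+1} = x_n - f(x_n)/f'(x_n)

Iteration 1:
  f(0.000000) = 1.000000
  f'(0.000000) = -3.000000
  x_1 = 0.000000 - 1.000000/(-3.000000) = 0.333333
Iteration 2:
  f(0.333333) = 0.037037
  f'(0.333333) = -2.666667
  x_2 = 0.333333 - 0.037037/(-2.666667) = 0.347222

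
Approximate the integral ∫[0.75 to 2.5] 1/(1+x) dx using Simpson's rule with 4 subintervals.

f(x) = 1/(1+x)
a = 0.75, b = 2.5, n = 4
h = (b - a)/n = 0.437500

Simpson's rule: (h/3)[f(x₀) + 4f(x₁) + 2f(x₂) + ... + f(xₙ)]

x_0 = 0.7500, f(x_0) = 0.571429, coefficient = 1
x_1 = 1.1875, f(x_1) = 0.457143, coefficient = 4
x_2 = 1.6250, f(x_2) = 0.380952, coefficient = 2
x_3 = 2.0625, f(x_3) = 0.326531, coefficient = 4
x_4 = 2.5000, f(x_4) = 0.285714, coefficient = 1

I ≈ (0.437500/3) × 4.753741 = 0.693254
Exact value: 0.693147
Error: 0.000107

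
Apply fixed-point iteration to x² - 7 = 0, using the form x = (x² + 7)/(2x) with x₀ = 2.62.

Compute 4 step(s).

Equation: x² - 7 = 0
Fixed-point form: x = (x² + 7)/(2x)
x₀ = 2.62

x_1 = g(2.620000) = 2.645878
x_2 = g(2.645878) = 2.645751
x_3 = g(2.645751) = 2.645751
x_4 = g(2.645751) = 2.645751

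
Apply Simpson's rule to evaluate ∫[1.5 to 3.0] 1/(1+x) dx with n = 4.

f(x) = 1/(1+x)
a = 1.5, b = 3.0, n = 4
h = (b - a)/n = 0.375000

Simpson's rule: (h/3)[f(x₀) + 4f(x₁) + 2f(x₂) + ... + f(xₙ)]

x_0 = 1.5000, f(x_0) = 0.400000, coefficient = 1
x_1 = 1.8750, f(x_1) = 0.347826, coefficient = 4
x_2 = 2.2500, f(x_2) = 0.307692, coefficient = 2
x_3 = 2.6250, f(x_3) = 0.275862, coefficient = 4
x_4 = 3.0000, f(x_4) = 0.250000, coefficient = 1

I ≈ (0.375000/3) × 3.760137 = 0.470017
Exact value: 0.470004
Error: 0.000014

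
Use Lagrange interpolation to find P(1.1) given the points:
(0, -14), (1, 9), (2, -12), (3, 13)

Lagrange interpolation formula:
P(x) = Σ yᵢ × Lᵢ(x)
where Lᵢ(x) = Π_{j≠i} (x - xⱼ)/(xᵢ - xⱼ)

L_0(1.1) = (1.1 - 1)/(0 - 1) × (1.1 - 2)/(0 - 2) × (1.1 - 3)/(0 - 3) = -0.028500
L_1(1.1) = (1.1 - 0)/(1 - 0) × (1.1 - 2)/(1 - 2) × (1.1 - 3)/(1 - 3) = 0.940500
L_2(1.1) = (1.1 - 0)/(2 - 0) × (1.1 - 1)/(2 - 1) × (1.1 - 3)/(2 - 3) = 0.104500
L_3(1.1) = (1.1 - 0)/(3 - 0) × (1.1 - 1)/(3 - 1) × (1.1 - 2)/(3 - 2) = -0.016500

P(1.1) = (-14)×L_0(1.1) + 9×L_1(1.1) + (-12)×L_2(1.1) + 13×L_3(1.1)
P(1.1) = 7.395000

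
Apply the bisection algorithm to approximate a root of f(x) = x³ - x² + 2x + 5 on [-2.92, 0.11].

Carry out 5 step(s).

f(x) = x³ - x² + 2x + 5
Initial interval: [-2.92, 0.11]

Iteration 1:
  c_1 = (-2.920000 + 0.110000)/2 = -1.405000
  f(c_1) = f(-1.405000) = -2.557530
  f(a) × f(c) ≥ 0, new interval: [-1.405000, 0.110000]
Iteration 2:
  c_2 = (-1.405000 + 0.110000)/2 = -0.647500
  f(c_2) = f(-0.647500) = 3.014275
  f(a) × f(c) < 0, new interval: [-1.405000, -0.647500]
Iteration 3:
  c_3 = (-1.405000 + (-0.647500))/2 = -1.026250
  f(c_3) = f(-1.026250) = 0.813476
  f(a) × f(c) < 0, new interval: [-1.405000, -1.026250]
Iteration 4:
  c_4 = (-1.405000 + (-1.026250))/2 = -1.215625
  f(c_4) = f(-1.215625) = -0.705377
  f(a) × f(c) ≥ 0, new interval: [-1.215625, -1.026250]
Iteration 5:
  c_5 = (-1.215625 + (-1.026250))/2 = -1.120938
  f(c_5) = f(-1.120938) = 0.093165
  f(a) × f(c) < 0, new interval: [-1.215625, -1.120938]

After 5 iteration(s), the approximation is c_5 = -1.120938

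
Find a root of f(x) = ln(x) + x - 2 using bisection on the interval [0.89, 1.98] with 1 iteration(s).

f(x) = ln(x) + x - 2
Initial interval: [0.89, 1.98]

Iteration 1:
  c_1 = (0.890000 + 1.980000)/2 = 1.435000
  f(c_1) = f(1.435000) = -0.203835
  f(a) × f(c) ≥ 0, new interval: [1.435000, 1.980000]

After 1 iteration(s), the approximation is c_1 = 1.435000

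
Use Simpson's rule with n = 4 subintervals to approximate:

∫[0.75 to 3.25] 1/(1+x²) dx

f(x) = 1/(1+x²)
a = 0.75, b = 3.25, n = 4
h = (b - a)/n = 0.625000

Simpson's rule: (h/3)[f(x₀) + 4f(x₁) + 2f(x₂) + ... + f(xₙ)]

x_0 = 0.7500, f(x_0) = 0.640000, coefficient = 1
x_1 = 1.3750, f(x_1) = 0.345946, coefficient = 4
x_2 = 2.0000, f(x_2) = 0.200000, coefficient = 2
x_3 = 2.6250, f(x_3) = 0.126733, coefficient = 4
x_4 = 3.2500, f(x_4) = 0.086486, coefficient = 1

I ≈ (0.625000/3) × 3.017201 = 0.628584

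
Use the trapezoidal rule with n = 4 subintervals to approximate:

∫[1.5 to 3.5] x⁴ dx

f(x) = x⁴
a = 1.5, b = 3.5, n = 4
h = (b - a)/n = 0.500000

Trapezoidal rule: (h/2)[f(x₀) + 2f(x₁) + 2f(x₂) + ... + f(xₙ)]

x_0 = 1.5000, f(x_0) = 5.062500, coefficient = 1
x_1 = 2.0000, f(x_1) = 16.000000, coefficient = 2
x_2 = 2.5000, f(x_2) = 39.062500, coefficient = 2
x_3 = 3.0000, f(x_3) = 81.000000, coefficient = 2
x_4 = 3.5000, f(x_4) = 150.062500, coefficient = 1

I ≈ (0.500000/2) × 427.250000 = 106.812500
Exact value: 103.525000
Error: 3.287500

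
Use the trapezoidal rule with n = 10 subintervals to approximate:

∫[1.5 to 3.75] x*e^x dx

f(x) = x*e^x
a = 1.5, b = 3.75, n = 10
h = (b - a)/n = 0.225000

Trapezoidal rule: (h/2)[f(x₀) + 2f(x₁) + 2f(x₂) + ... + f(xₙ)]

x_0 = 1.5000, f(x_0) = 6.722534, coefficient = 1
x_1 = 1.7250, f(x_1) = 9.681599, coefficient = 2
x_2 = 1.9500, f(x_2) = 13.705941, coefficient = 2
x_3 = 2.1750, f(x_3) = 19.144753, coefficient = 2
x_4 = 2.4000, f(x_4) = 26.455623, coefficient = 2
x_5 = 2.6250, f(x_5) = 36.237007, coefficient = 2
x_6 = 2.8500, f(x_6) = 49.270178, coefficient = 2
x_7 = 3.0750, f(x_7) = 66.573387, coefficient = 2
x_8 = 3.3000, f(x_8) = 89.471708, coefficient = 2
x_9 = 3.5250, f(x_9) = 119.687052, coefficient = 2
x_10 = 3.7500, f(x_10) = 159.454058, coefficient = 1

I ≈ (0.225000/2) × 1026.631088 = 115.495997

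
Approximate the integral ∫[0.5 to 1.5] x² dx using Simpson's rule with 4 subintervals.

f(x) = x²
a = 0.5, b = 1.5, n = 4
h = (b - a)/n = 0.250000

Simpson's rule: (h/3)[f(x₀) + 4f(x₁) + 2f(x₂) + ... + f(xₙ)]

x_0 = 0.5000, f(x_0) = 0.250000, coefficient = 1
x_1 = 0.7500, f(x_1) = 0.562500, coefficient = 4
x_2 = 1.0000, f(x_2) = 1.000000, coefficient = 2
x_3 = 1.2500, f(x_3) = 1.562500, coefficient = 4
x_4 = 1.5000, f(x_4) = 2.250000, coefficient = 1

I ≈ (0.250000/3) × 13.000000 = 1.083333
Exact value: 1.083333
Error: 0.000000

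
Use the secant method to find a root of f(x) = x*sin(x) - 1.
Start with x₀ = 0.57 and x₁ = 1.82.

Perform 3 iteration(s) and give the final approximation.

f(x) = x*sin(x) - 1
x₀ = 0.57, x₁ = 1.82

Secant formula: x_{n+1} = x_n - f(x_n)(x_n - x_{n-1})/(f(x_n) - f(x_{n-1}))

Iteration 1:
  f(0.570000) = -0.692410
  f(1.820000) = 0.763779
  x_2 = 1.820000 - 0.763779×(1.820000 - 0.570000)/(0.763779 - (-0.692410))
       = 1.164368
Iteration 2:
  f(1.820000) = 0.763779
  f(1.164368) = 0.069517
  x_3 = 1.164368 - 0.069517×(1.164368 - 1.820000)/(0.069517 - 0.763779)
       = 1.098719
Iteration 3:
  f(1.164368) = 0.069517
  f(1.098719) = -0.021453
  x_4 = 1.098719 - (-0.021453)×(1.098719 - 1.164368)/(-0.021453 - 0.069517)
       = 1.114201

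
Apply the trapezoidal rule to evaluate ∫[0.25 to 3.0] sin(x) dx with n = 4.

f(x) = sin(x)
a = 0.25, b = 3.0, n = 4
h = (b - a)/n = 0.687500

Trapezoidal rule: (h/2)[f(x₀) + 2f(x₁) + 2f(x₂) + ... + f(xₙ)]

x_0 = 0.2500, f(x_0) = 0.247404, coefficient = 1
x_1 = 0.9375, f(x_1) = 0.806081, coefficient = 2
x_2 = 1.6250, f(x_2) = 0.998531, coefficient = 2
x_3 = 2.3125, f(x_3) = 0.737319, coefficient = 2
x_4 = 3.0000, f(x_4) = 0.141120, coefficient = 1

I ≈ (0.687500/2) × 5.472386 = 1.881133
Exact value: 1.958905
Error: 0.077772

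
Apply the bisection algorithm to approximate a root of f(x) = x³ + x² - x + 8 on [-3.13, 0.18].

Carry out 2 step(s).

f(x) = x³ + x² - x + 8
Initial interval: [-3.13, 0.18]

Iteration 1:
  c_1 = (-3.130000 + 0.180000)/2 = -1.475000
  f(c_1) = f(-1.475000) = 8.441578
  f(a) × f(c) < 0, new interval: [-3.130000, -1.475000]
Iteration 2:
  c_2 = (-3.130000 + (-1.475000))/2 = -2.302500
  f(c_2) = f(-2.302500) = 3.397288
  f(a) × f(c) < 0, new interval: [-3.130000, -2.302500]

After 2 iteration(s), the approximation is c_2 = -2.302500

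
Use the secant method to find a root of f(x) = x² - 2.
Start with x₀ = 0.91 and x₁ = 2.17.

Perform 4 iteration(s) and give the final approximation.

f(x) = x² - 2
x₀ = 0.91, x₁ = 2.17

Secant formula: x_{n+1} = x_n - f(x_n)(x_n - x_{n-1})/(f(x_n) - f(x_{n-1}))

Iteration 1:
  f(0.910000) = -1.171900
  f(2.170000) = 2.708900
  x_2 = 2.170000 - 2.708900×(2.170000 - 0.910000)/(2.708900 - (-1.171900))
       = 1.290487
Iteration 2:
  f(2.170000) = 2.708900
  f(1.290487) = -0.334643
  x_3 = 1.290487 - (-0.334643)×(1.290487 - 2.170000)/(-0.334643 - 2.708900)
       = 1.387191
Iteration 3:
  f(1.290487) = -0.334643
  f(1.387191) = -0.075701
  x_4 = 1.387191 - (-0.075701)×(1.387191 - 1.290487)/(-0.075701 - (-0.334643))
       = 1.415462
Iteration 4:
  f(1.387191) = -0.075701
  f(1.415462) = 0.003533
  x_5 = 1.415462 - 0.003533×(1.415462 - 1.387191)/(0.003533 - (-0.075701))
       = 1.414202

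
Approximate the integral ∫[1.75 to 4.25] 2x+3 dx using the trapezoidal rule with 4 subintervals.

f(x) = 2x+3
a = 1.75, b = 4.25, n = 4
h = (b - a)/n = 0.625000

Trapezoidal rule: (h/2)[f(x₀) + 2f(x₁) + 2f(x₂) + ... + f(xₙ)]

x_0 = 1.7500, f(x_0) = 6.500000, coefficient = 1
x_1 = 2.3750, f(x_1) = 7.750000, coefficient = 2
x_2 = 3.0000, f(x_2) = 9.000000, coefficient = 2
x_3 = 3.6250, f(x_3) = 10.250000, coefficient = 2
x_4 = 4.2500, f(x_4) = 11.500000, coefficient = 1

I ≈ (0.625000/2) × 72.000000 = 22.500000
Exact value: 22.500000
Error: 0.000000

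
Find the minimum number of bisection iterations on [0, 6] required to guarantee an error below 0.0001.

We need (b-a)/2^n ≤ 0.0001
(6 - 0)/2^n ≤ 0.0001
6/2^n ≤ 0.0001
2^n ≥ 60000
n ≥ log₂(60000) = 15.87
n ≥ 16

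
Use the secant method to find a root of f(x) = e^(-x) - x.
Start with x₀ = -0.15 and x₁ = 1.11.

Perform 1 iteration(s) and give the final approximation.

f(x) = e^(-x) - x
x₀ = -0.15, x₁ = 1.11

Secant formula: x_{n+1} = x_n - f(x_n)(x_n - x_{n-1})/(f(x_n) - f(x_{n-1}))

Iteration 1:
  f(-0.150000) = 1.311834
  f(1.110000) = -0.780441
  x_2 = 1.110000 - (-0.780441)×(1.110000 - (-0.150000))/(-0.780441 - 1.311834)
       = 0.640007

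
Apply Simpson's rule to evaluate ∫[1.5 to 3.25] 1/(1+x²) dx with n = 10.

f(x) = 1/(1+x²)
a = 1.5, b = 3.25, n = 10
h = (b - a)/n = 0.175000

Simpson's rule: (h/3)[f(x₀) + 4f(x₁) + 2f(x₂) + ... + f(xₙ)]

x_0 = 1.5000, f(x_0) = 0.307692, coefficient = 1
x_1 = 1.6750, f(x_1) = 0.262769, coefficient = 4
x_2 = 1.8500, f(x_2) = 0.226116, coefficient = 2
x_3 = 2.0250, f(x_3) = 0.196054, coefficient = 4
x_4 = 2.2000, f(x_4) = 0.171233, coefficient = 2
x_5 = 2.3750, f(x_5) = 0.150588, coefficient = 4
x_6 = 2.5500, f(x_6) = 0.133289, coefficient = 2
x_7 = 2.7250, f(x_7) = 0.118686, coefficient = 4
x_8 = 2.9000, f(x_8) = 0.106270, coefficient = 2
x_9 = 3.0750, f(x_9) = 0.095642, coefficient = 4
x_10 = 3.2500, f(x_10) = 0.086486, coefficient = 1

I ≈ (0.175000/3) × 4.962953 = 0.289506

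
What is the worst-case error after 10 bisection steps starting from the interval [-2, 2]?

Bisection error bound: |error| ≤ (b-a)/2^n
|error| ≤ (2 - (-2))/2^10 = 4/2^10
|error| ≤ 0.0039062500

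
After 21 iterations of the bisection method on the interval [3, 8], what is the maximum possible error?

Bisection error bound: |error| ≤ (b-a)/2^n
|error| ≤ (8 - 3)/2^21 = 5/2^21
|error| ≤ 0.0000023842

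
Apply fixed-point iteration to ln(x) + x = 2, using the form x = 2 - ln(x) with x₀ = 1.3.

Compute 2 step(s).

Equation: ln(x) + x = 2
Fixed-point form: x = 2 - ln(x)
x₀ = 1.3

x_1 = g(1.300000) = 1.737636
x_2 = g(1.737636) = 1.447475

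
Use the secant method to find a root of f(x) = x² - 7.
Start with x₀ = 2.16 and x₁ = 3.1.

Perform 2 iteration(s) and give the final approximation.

f(x) = x² - 7
x₀ = 2.16, x₁ = 3.1

Secant formula: x_{n+1} = x_n - f(x_n)(x_n - x_{n-1})/(f(x_n) - f(x_{n-1}))

Iteration 1:
  f(2.160000) = -2.334400
  f(3.100000) = 2.610000
  x_2 = 3.100000 - 2.610000×(3.100000 - 2.160000)/(2.610000 - (-2.334400))
       = 2.603802
Iteration 2:
  f(3.100000) = 2.610000
  f(2.603802) = -0.220214
  x_3 = 2.603802 - (-0.220214)×(2.603802 - 3.100000)/(-0.220214 - 2.610000)
       = 2.642411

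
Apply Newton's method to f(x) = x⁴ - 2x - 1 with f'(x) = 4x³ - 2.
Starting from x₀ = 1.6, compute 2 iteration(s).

f(x) = x⁴ - 2x - 1
f'(x) = 4x³ - 2
x₀ = 1.6

Newton-Raphson formula: x_{n+1} = x_n - f(x_n)/f'(x_n)

Iteration 1:
  f(1.600000) = 2.353600
  f'(1.600000) = 14.384000
  x_1 = 1.600000 - 2.353600/14.384000 = 1.436374
Iteration 2:
  f(1.436374) = 0.383921
  f'(1.436374) = 9.853930
  x_2 = 1.436374 - 0.383921/9.853930 = 1.397413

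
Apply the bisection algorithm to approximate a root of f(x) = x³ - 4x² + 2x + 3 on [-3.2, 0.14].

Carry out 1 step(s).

f(x) = x³ - 4x² + 2x + 3
Initial interval: [-3.2, 0.14]

Iteration 1:
  c_1 = (-3.200000 + 0.140000)/2 = -1.530000
  f(c_1) = f(-1.530000) = -13.005177
  f(a) × f(c) ≥ 0, new interval: [-1.530000, 0.140000]

After 1 iteration(s), the approximation is c_1 = -1.530000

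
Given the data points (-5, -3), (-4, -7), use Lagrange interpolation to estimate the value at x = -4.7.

Lagrange interpolation formula:
P(x) = Σ yᵢ × Lᵢ(x)
where Lᵢ(x) = Π_{j≠i} (x - xⱼ)/(xᵢ - xⱼ)

L_0(-4.7) = (-4.7 - (-4))/(-5 - (-4)) = 0.700000
L_1(-4.7) = (-4.7 - (-5))/(-4 - (-5)) = 0.300000

P(-4.7) = (-3)×L_0(-4.7) + (-7)×L_1(-4.7)
P(-4.7) = -4.200000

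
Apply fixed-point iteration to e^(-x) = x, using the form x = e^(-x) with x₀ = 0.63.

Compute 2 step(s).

Equation: e^(-x) = x
Fixed-point form: x = e^(-x)
x₀ = 0.63

x_1 = g(0.630000) = 0.532592
x_2 = g(0.532592) = 0.587081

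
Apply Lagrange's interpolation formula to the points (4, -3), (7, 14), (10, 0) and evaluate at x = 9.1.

Lagrange interpolation formula:
P(x) = Σ yᵢ × Lᵢ(x)
where Lᵢ(x) = Π_{j≠i} (x - xⱼ)/(xᵢ - xⱼ)

L_0(9.1) = (9.1 - 7)/(4 - 7) × (9.1 - 10)/(4 - 10) = -0.105000
L_1(9.1) = (9.1 - 4)/(7 - 4) × (9.1 - 10)/(7 - 10) = 0.510000
L_2(9.1) = (9.1 - 4)/(10 - 4) × (9.1 - 7)/(10 - 7) = 0.595000

P(9.1) = (-3)×L_0(9.1) + 14×L_1(9.1) + 0×L_2(9.1)
P(9.1) = 7.455000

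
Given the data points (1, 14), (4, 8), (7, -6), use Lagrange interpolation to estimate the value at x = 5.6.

Lagrange interpolation formula:
P(x) = Σ yᵢ × Lᵢ(x)
where Lᵢ(x) = Π_{j≠i} (x - xⱼ)/(xᵢ - xⱼ)

L_0(5.6) = (5.6 - 4)/(1 - 4) × (5.6 - 7)/(1 - 7) = -0.124444
L_1(5.6) = (5.6 - 1)/(4 - 1) × (5.6 - 7)/(4 - 7) = 0.715556
L_2(5.6) = (5.6 - 1)/(7 - 1) × (5.6 - 4)/(7 - 4) = 0.408889

P(5.6) = 14×L_0(5.6) + 8×L_1(5.6) + (-6)×L_2(5.6)
P(5.6) = 1.528889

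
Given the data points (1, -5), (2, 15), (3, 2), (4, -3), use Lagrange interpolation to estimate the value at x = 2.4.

Lagrange interpolation formula:
P(x) = Σ yᵢ × Lᵢ(x)
where Lᵢ(x) = Π_{j≠i} (x - xⱼ)/(xᵢ - xⱼ)

L_0(2.4) = (2.4 - 2)/(1 - 2) × (2.4 - 3)/(1 - 3) × (2.4 - 4)/(1 - 4) = -0.064000
L_1(2.4) = (2.4 - 1)/(2 - 1) × (2.4 - 3)/(2 - 3) × (2.4 - 4)/(2 - 4) = 0.672000
L_2(2.4) = (2.4 - 1)/(3 - 1) × (2.4 - 2)/(3 - 2) × (2.4 - 4)/(3 - 4) = 0.448000
L_3(2.4) = (2.4 - 1)/(4 - 1) × (2.4 - 2)/(4 - 2) × (2.4 - 3)/(4 - 3) = -0.056000

P(2.4) = (-5)×L_0(2.4) + 15×L_1(2.4) + 2×L_2(2.4) + (-3)×L_3(2.4)
P(2.4) = 11.464000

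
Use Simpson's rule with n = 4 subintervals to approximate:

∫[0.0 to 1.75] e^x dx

f(x) = e^x
a = 0.0, b = 1.75, n = 4
h = (b - a)/n = 0.437500

Simpson's rule: (h/3)[f(x₀) + 4f(x₁) + 2f(x₂) + ... + f(xₙ)]

x_0 = 0.0000, f(x_0) = 1.000000, coefficient = 1
x_1 = 0.4375, f(x_1) = 1.548830, coefficient = 4
x_2 = 0.8750, f(x_2) = 2.398875, coefficient = 2
x_3 = 1.3125, f(x_3) = 3.715451, coefficient = 4
x_4 = 1.7500, f(x_4) = 5.754603, coefficient = 1

I ≈ (0.437500/3) × 32.609477 = 4.755549
Exact value: 4.754603
Error: 0.000946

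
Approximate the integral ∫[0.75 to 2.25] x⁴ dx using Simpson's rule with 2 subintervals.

f(x) = x⁴
a = 0.75, b = 2.25, n = 2
h = (b - a)/n = 0.750000

Simpson's rule: (h/3)[f(x₀) + 4f(x₁) + 2f(x₂) + ... + f(xₙ)]

x_0 = 0.7500, f(x_0) = 0.316406, coefficient = 1
x_1 = 1.5000, f(x_1) = 5.062500, coefficient = 4
x_2 = 2.2500, f(x_2) = 25.628906, coefficient = 1

I ≈ (0.750000/3) × 46.195312 = 11.548828
Exact value: 11.485547
Error: 0.063281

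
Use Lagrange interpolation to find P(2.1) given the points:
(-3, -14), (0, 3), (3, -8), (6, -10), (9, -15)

Lagrange interpolation formula:
P(x) = Σ yᵢ × Lᵢ(x)
where Lᵢ(x) = Π_{j≠i} (x - xⱼ)/(xᵢ - xⱼ)

L_0(2.1) = (2.1 - 0)/(-3 - 0) × (2.1 - 3)/(-3 - 3) × (2.1 - 6)/(-3 - 6) × (2.1 - 9)/(-3 - 9) = -0.026163
L_1(2.1) = (2.1 - (-3))/(0 - (-3)) × (2.1 - 3)/(0 - 3) × (2.1 - 6)/(0 - 6) × (2.1 - 9)/(0 - 9) = 0.254150
L_2(2.1) = (2.1 - (-3))/(3 - (-3)) × (2.1 - 0)/(3 - 0) × (2.1 - 6)/(3 - 6) × (2.1 - 9)/(3 - 9) = 0.889525
L_3(2.1) = (2.1 - (-3))/(6 - (-3)) × (2.1 - 0)/(6 - 0) × (2.1 - 3)/(6 - 3) × (2.1 - 9)/(6 - 9) = -0.136850
L_4(2.1) = (2.1 - (-3))/(9 - (-3)) × (2.1 - 0)/(9 - 0) × (2.1 - 3)/(9 - 3) × (2.1 - 6)/(9 - 6) = 0.019338

P(2.1) = (-14)×L_0(2.1) + 3×L_1(2.1) + (-8)×L_2(2.1) + (-10)×L_3(2.1) + (-15)×L_4(2.1)
P(2.1) = -4.909038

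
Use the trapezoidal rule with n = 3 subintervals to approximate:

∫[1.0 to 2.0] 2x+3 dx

f(x) = 2x+3
a = 1.0, b = 2.0, n = 3
h = (b - a)/n = 0.333333

Trapezoidal rule: (h/2)[f(x₀) + 2f(x₁) + 2f(x₂) + ... + f(xₙ)]

x_0 = 1.0000, f(x_0) = 5.000000, coefficient = 1
x_1 = 1.3333, f(x_1) = 5.666667, coefficient = 2
x_2 = 1.6667, f(x_2) = 6.333333, coefficient = 2
x_3 = 2.0000, f(x_3) = 7.000000, coefficient = 1

I ≈ (0.333333/2) × 36.000000 = 6.000000
Exact value: 6.000000
Error: 0.000000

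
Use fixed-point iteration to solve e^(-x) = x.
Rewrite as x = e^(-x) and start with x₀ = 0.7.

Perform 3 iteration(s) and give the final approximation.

Equation: e^(-x) = x
Fixed-point form: x = e^(-x)
x₀ = 0.7

x_1 = g(0.700000) = 0.496585
x_2 = g(0.496585) = 0.608605
x_3 = g(0.608605) = 0.544109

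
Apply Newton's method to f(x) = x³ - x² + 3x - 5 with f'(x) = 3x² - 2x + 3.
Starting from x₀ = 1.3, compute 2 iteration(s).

f(x) = x³ - x² + 3x - 5
f'(x) = 3x² - 2x + 3
x₀ = 1.3

Newton-Raphson formula: x_{n+1} = x_n - f(x_n)/f'(x_n)

Iteration 1:
  f(1.300000) = -0.593000
  f'(1.300000) = 5.470000
  x_1 = 1.300000 - (-0.593000)/5.470000 = 1.408410
Iteration 2:
  f(1.408410) = 0.035357
  f'(1.408410) = 6.134033
  x_2 = 1.408410 - 0.035357/6.134033 = 1.402645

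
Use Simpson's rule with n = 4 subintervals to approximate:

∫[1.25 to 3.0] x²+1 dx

f(x) = x²+1
a = 1.25, b = 3.0, n = 4
h = (b - a)/n = 0.437500

Simpson's rule: (h/3)[f(x₀) + 4f(x₁) + 2f(x₂) + ... + f(xₙ)]

x_0 = 1.2500, f(x_0) = 2.562500, coefficient = 1
x_1 = 1.6875, f(x_1) = 3.847656, coefficient = 4
x_2 = 2.1250, f(x_2) = 5.515625, coefficient = 2
x_3 = 2.5625, f(x_3) = 7.566406, coefficient = 4
x_4 = 3.0000, f(x_4) = 10.000000, coefficient = 1

I ≈ (0.437500/3) × 69.250000 = 10.098958
Exact value: 10.098958
Error: 0.000000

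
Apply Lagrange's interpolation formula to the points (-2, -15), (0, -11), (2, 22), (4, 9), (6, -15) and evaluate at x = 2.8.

Lagrange interpolation formula:
P(x) = Σ yᵢ × Lᵢ(x)
where Lᵢ(x) = Π_{j≠i} (x - xⱼ)/(xᵢ - xⱼ)

L_0(2.8) = (2.8 - 0)/(-2 - 0) × (2.8 - 2)/(-2 - 2) × (2.8 - 4)/(-2 - 4) × (2.8 - 6)/(-2 - 6) = 0.022400
L_1(2.8) = (2.8 - (-2))/(0 - (-2)) × (2.8 - 2)/(0 - 2) × (2.8 - 4)/(0 - 4) × (2.8 - 6)/(0 - 6) = -0.153600
L_2(2.8) = (2.8 - (-2))/(2 - (-2)) × (2.8 - 0)/(2 - 0) × (2.8 - 4)/(2 - 4) × (2.8 - 6)/(2 - 6) = 0.806400
L_3(2.8) = (2.8 - (-2))/(4 - (-2)) × (2.8 - 0)/(4 - 0) × (2.8 - 2)/(4 - 2) × (2.8 - 6)/(4 - 6) = 0.358400
L_4(2.8) = (2.8 - (-2))/(6 - (-2)) × (2.8 - 0)/(6 - 0) × (2.8 - 2)/(6 - 2) × (2.8 - 4)/(6 - 4) = -0.033600

P(2.8) = (-15)×L_0(2.8) + (-11)×L_1(2.8) + 22×L_2(2.8) + 9×L_3(2.8) + (-15)×L_4(2.8)
P(2.8) = 22.824000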